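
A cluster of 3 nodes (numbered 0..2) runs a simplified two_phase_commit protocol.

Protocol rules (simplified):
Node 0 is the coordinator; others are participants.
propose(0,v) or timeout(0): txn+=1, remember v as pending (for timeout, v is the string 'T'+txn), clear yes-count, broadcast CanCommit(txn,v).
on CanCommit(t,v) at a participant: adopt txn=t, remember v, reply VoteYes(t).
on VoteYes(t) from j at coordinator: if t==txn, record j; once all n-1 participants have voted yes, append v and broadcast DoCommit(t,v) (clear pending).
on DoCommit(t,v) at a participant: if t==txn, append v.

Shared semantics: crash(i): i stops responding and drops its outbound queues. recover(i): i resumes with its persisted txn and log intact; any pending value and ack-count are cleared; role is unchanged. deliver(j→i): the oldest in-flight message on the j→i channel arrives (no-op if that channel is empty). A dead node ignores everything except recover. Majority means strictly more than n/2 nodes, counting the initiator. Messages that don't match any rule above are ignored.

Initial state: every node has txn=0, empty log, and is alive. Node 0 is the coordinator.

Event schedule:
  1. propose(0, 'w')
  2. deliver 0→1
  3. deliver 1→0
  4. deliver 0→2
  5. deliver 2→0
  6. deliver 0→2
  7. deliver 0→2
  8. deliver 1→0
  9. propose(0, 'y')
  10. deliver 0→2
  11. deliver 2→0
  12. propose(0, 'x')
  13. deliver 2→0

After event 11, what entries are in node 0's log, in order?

w

step 1 propose(0,'w'): 0={coor,t=1,log=-}
step 2 deliver 0→1: 1={part,t=1,log=-}
step 3 deliver 1→0: —
step 4 deliver 0→2: 2={part,t=1,log=-}
step 5 deliver 2→0: 0={coor,t=1,log=w}
step 6 deliver 0→2: 2={part,t=1,log=w}
step 7 deliver 0→2: —
step 8 deliver 1→0: —
step 9 propose(0,'y'): 0={coor,t=2,log=w}
step 10 deliver 0→2: 2={part,t=2,log=w}
step 11 deliver 2→0: —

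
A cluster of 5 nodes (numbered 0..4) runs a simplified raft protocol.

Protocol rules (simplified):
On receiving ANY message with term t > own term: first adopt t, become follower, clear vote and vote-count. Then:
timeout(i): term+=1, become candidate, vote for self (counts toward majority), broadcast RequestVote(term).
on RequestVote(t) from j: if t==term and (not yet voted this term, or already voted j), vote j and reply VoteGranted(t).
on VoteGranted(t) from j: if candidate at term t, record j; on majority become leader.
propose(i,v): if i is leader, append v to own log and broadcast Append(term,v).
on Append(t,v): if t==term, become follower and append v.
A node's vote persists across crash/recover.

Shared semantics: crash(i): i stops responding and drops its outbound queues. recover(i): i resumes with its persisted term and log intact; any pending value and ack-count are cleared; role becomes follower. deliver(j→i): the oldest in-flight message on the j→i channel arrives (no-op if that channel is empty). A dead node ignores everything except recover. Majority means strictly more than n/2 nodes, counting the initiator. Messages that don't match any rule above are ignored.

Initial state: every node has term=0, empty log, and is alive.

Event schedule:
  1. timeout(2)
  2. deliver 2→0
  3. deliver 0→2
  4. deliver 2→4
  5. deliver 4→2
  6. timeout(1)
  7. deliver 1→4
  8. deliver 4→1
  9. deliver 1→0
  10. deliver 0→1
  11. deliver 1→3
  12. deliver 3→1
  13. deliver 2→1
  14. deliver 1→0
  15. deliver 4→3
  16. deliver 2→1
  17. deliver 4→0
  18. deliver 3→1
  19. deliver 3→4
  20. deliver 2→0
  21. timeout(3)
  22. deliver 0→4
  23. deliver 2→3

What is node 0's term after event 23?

step 1 timeout(2): 2={cand,t=1,log=-}
step 2 deliver 2→0: 0={foll,t=1,log=-}
step 3 deliver 0→2: —
step 4 deliver 2→4: 4={foll,t=1,log=-}
step 5 deliver 4→2: 2={lead,t=1,log=-}
step 6 timeout(1): 1={cand,t=1,log=-}
step 7 deliver 1→4: —
step 8 deliver 4→1: —
step 9 deliver 1→0: —
step 10 deliver 0→1: —
step 11 deliver 1→3: 3={foll,t=1,log=-}
step 12 deliver 3→1: —
step 13 deliver 2→1: —
step 14 deliver 1→0: —
step 15 deliver 4→3: —
step 16 deliver 2→1: —
step 17 deliver 4→0: —
step 18 deliver 3→1: —
step 19 deliver 3→4: —
step 20 deliver 2→0: —
step 21 timeout(3): 3={cand,t=2,log=-}
step 22 deliver 0→4: —
step 23 deliver 2→3: —

1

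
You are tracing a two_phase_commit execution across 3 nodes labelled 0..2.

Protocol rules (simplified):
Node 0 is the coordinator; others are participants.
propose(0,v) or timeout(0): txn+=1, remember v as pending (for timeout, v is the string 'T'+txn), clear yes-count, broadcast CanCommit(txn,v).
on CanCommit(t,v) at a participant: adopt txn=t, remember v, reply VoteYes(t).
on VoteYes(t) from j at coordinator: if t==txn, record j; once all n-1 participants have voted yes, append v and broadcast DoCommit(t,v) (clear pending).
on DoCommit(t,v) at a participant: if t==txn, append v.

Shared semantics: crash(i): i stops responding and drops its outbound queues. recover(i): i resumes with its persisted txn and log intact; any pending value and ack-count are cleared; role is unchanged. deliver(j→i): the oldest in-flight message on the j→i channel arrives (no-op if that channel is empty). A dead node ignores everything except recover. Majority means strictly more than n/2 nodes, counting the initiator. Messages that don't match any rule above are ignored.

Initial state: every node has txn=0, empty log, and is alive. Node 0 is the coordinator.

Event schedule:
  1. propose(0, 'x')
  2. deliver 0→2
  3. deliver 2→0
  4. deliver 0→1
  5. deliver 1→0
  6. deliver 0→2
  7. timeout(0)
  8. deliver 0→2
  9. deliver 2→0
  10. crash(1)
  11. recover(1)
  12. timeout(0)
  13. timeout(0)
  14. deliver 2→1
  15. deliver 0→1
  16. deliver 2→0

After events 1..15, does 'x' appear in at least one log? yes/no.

yes

[1] propose(0,'x') → N0(coor t1 [-])
[2] deliver 0→2 → N2(part t1 [-])
[3] deliver 2→0 → ∅
[4] deliver 0→1 → N1(part t1 [-])
[5] deliver 1→0 → N0(coor t1 [x])
[6] deliver 0→2 → N2(part t1 [x])
[7] timeout(0) → N0(coor t2 [x])
[8] deliver 0→2 → N2(part t2 [x])
[9] deliver 2→0 → ∅
[10] crash(1) → N1(✗part t1 [-])
[11] recover(1) → N1(part t1 [-])
[12] timeout(0) → N0(coor t3 [x])
[13] timeout(0) → N0(coor t4 [x])
[14] deliver 2→1 → ∅
[15] deliver 0→1 → N1(part t1 [x])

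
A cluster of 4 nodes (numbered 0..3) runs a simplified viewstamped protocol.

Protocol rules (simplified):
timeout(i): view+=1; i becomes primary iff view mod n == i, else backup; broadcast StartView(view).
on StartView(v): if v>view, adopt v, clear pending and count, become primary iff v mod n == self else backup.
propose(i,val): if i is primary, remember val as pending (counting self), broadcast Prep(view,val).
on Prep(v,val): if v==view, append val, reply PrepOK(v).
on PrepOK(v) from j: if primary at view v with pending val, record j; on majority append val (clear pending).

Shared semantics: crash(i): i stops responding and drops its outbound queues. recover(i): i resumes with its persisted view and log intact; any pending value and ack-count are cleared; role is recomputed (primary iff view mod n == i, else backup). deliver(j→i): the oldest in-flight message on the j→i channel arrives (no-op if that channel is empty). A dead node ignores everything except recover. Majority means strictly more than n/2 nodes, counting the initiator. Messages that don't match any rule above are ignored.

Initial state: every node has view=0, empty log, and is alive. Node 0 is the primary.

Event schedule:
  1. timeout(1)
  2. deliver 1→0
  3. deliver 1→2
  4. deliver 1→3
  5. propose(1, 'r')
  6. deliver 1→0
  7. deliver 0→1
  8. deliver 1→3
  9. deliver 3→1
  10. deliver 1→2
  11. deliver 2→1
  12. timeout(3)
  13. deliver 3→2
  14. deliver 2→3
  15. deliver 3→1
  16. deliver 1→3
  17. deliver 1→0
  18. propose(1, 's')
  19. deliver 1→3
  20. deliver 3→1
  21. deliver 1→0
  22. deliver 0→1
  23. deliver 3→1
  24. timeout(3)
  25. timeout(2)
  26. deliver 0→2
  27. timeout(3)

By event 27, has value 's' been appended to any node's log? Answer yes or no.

1. timeout(1):  <1:prim v1 ->
2. deliver 1→0:  <0:back v1 ->
3. deliver 1→2:  <2:back v1 ->
4. deliver 1→3:  <3:back v1 ->
5. propose(1,'r'):  nop
6. deliver 1→0:  <0:back v1 r>
7. deliver 0→1:  nop
8. deliver 1→3:  <3:back v1 r>
9. deliver 3→1:  <1:prim v1 r>
10. deliver 1→2:  <2:back v1 r>
11. deliver 2→1:  nop
12. timeout(3):  <3:back v2 r>
13. deliver 3→2:  <2:prim v2 r>
14. deliver 2→3:  nop
15. deliver 3→1:  <1:back v2 r>
16. deliver 1→3:  nop
17. deliver 1→0:  nop
18. propose(1,'s'):  nop
19. deliver 1→3:  nop
20. deliver 3→1:  nop
21. deliver 1→0:  nop
22. deliver 0→1:  nop
23. deliver 3→1:  nop
24. timeout(3):  <3:prim v3 r>
25. timeout(2):  <2:back v3 r>
26. deliver 0→2:  nop
27. timeout(3):  <3:back v4 r>

no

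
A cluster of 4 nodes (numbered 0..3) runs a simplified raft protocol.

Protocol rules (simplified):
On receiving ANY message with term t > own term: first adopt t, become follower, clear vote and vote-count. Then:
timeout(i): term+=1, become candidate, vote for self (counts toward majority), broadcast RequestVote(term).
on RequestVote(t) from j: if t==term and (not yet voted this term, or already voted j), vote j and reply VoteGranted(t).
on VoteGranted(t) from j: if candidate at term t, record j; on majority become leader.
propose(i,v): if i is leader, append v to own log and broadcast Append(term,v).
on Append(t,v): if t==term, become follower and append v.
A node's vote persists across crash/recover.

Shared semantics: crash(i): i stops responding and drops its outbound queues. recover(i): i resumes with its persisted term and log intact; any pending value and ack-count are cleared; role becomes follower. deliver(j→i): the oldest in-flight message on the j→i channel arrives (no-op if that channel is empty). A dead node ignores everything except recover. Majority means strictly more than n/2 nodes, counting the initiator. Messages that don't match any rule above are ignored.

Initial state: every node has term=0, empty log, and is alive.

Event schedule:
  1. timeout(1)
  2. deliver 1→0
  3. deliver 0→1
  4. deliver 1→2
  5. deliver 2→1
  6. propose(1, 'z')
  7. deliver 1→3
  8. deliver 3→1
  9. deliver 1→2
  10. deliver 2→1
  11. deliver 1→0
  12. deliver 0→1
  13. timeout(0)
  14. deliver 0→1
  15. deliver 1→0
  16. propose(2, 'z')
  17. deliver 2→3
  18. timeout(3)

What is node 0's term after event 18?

1. timeout(1):  <1:cand t1 ->
2. deliver 1→0:  <0:foll t1 ->
3. deliver 0→1:  nop
4. deliver 1→2:  <2:foll t1 ->
5. deliver 2→1:  <1:lead t1 ->
6. propose(1,'z'):  <1:lead t1 z>
7. deliver 1→3:  <3:foll t1 ->
8. deliver 3→1:  nop
9. deliver 1→2:  <2:foll t1 z>
10. deliver 2→1:  nop
11. deliver 1→0:  <0:foll t1 z>
12. deliver 0→1:  nop
13. timeout(0):  <0:cand t2 z>
14. deliver 0→1:  <1:foll t2 z>
15. deliver 1→0:  nop
16. propose(2,'z'):  nop
17. deliver 2→3:  nop
18. timeout(3):  <3:cand t2 ->

2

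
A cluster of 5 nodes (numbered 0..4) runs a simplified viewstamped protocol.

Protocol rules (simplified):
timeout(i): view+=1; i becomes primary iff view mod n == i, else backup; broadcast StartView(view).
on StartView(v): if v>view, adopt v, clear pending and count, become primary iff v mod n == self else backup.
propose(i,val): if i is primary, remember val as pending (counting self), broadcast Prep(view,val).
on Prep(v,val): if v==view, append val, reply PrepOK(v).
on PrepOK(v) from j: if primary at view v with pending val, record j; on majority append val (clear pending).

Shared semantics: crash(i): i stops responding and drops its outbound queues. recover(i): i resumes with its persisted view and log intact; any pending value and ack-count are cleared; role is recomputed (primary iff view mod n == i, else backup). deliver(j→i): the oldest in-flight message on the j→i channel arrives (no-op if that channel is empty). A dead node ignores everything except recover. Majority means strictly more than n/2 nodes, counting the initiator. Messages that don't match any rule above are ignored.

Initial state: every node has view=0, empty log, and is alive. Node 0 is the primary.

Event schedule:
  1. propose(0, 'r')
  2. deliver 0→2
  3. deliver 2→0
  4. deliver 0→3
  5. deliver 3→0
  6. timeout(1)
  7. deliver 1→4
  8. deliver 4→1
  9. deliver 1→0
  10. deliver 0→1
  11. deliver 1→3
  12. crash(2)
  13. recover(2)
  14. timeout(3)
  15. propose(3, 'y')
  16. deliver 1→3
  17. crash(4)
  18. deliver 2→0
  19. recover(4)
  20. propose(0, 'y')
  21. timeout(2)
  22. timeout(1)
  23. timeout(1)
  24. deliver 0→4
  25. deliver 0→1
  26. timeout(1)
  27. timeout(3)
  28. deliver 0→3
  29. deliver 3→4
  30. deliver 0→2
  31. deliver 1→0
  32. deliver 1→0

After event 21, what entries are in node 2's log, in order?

r

after 1 — propose(0,'r'): ·
after 2 — deliver 0→2: n2:back/v0/[r]
after 3 — deliver 2→0: ·
after 4 — deliver 0→3: n3:back/v0/[r]
after 5 — deliver 3→0: n0:prim/v0/[r]
after 6 — timeout(1): n1:prim/v1/[-]
after 7 — deliver 1→4: n4:back/v1/[-]
after 8 — deliver 4→1: ·
after 9 — deliver 1→0: n0:back/v1/[r]
after 10 — deliver 0→1: ·
after 11 — deliver 1→3: n3:back/v1/[r]
after 12 — crash(2): n2:✗back/v0/[r]
after 13 — recover(2): n2:back/v0/[r]
after 14 — timeout(3): n3:back/v2/[r]
after 15 — propose(3,'y'): ·
after 16 — deliver 1→3: ·
after 17 — crash(4): n4:✗back/v1/[-]
after 18 — deliver 2→0: ·
after 19 — recover(4): n4:back/v1/[-]
after 20 — propose(0,'y'): ·
after 21 — timeout(2): n2:back/v1/[r]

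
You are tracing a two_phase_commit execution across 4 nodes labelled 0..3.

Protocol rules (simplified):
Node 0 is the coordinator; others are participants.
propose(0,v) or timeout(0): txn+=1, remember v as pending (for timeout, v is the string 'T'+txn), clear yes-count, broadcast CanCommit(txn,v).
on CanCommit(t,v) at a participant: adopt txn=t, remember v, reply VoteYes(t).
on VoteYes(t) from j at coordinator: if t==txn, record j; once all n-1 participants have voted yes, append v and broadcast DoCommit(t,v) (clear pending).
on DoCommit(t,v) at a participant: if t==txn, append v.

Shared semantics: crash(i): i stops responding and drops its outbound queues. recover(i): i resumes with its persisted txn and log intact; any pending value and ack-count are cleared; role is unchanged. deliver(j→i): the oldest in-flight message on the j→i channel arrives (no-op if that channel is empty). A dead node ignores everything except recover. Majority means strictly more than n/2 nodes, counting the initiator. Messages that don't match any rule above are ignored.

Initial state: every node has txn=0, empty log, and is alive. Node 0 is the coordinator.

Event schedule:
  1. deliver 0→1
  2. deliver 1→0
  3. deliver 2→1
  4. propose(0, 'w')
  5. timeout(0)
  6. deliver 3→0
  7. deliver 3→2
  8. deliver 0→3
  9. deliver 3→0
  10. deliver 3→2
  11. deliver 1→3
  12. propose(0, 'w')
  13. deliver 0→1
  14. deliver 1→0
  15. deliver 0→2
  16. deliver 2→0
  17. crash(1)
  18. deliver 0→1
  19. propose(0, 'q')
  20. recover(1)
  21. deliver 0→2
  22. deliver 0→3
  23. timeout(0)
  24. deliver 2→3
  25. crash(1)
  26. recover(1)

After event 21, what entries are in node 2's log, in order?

after 1 — deliver 0→1: ·
after 2 — deliver 1→0: ·
after 3 — deliver 2→1: ·
after 4 — propose(0,'w'): n0:coor/t1/[-]
after 5 — timeout(0): n0:coor/t2/[-]
after 6 — deliver 3→0: ·
after 7 — deliver 3→2: ·
after 8 — deliver 0→3: n3:part/t1/[-]
after 9 — deliver 3→0: ·
after 10 — deliver 3→2: ·
after 11 — deliver 1→3: ·
after 12 — propose(0,'w'): n0:coor/t3/[-]
after 13 — deliver 0→1: n1:part/t1/[-]
after 14 — deliver 1→0: ·
after 15 — deliver 0→2: n2:part/t1/[-]
after 16 — deliver 2→0: ·
after 17 — crash(1): n1:✗part/t1/[-]
after 18 — deliver 0→1: ·
after 19 — propose(0,'q'): n0:coor/t4/[-]
after 20 — recover(1): n1:part/t1/[-]
after 21 — deliver 0→2: n2:part/t2/[-]

empty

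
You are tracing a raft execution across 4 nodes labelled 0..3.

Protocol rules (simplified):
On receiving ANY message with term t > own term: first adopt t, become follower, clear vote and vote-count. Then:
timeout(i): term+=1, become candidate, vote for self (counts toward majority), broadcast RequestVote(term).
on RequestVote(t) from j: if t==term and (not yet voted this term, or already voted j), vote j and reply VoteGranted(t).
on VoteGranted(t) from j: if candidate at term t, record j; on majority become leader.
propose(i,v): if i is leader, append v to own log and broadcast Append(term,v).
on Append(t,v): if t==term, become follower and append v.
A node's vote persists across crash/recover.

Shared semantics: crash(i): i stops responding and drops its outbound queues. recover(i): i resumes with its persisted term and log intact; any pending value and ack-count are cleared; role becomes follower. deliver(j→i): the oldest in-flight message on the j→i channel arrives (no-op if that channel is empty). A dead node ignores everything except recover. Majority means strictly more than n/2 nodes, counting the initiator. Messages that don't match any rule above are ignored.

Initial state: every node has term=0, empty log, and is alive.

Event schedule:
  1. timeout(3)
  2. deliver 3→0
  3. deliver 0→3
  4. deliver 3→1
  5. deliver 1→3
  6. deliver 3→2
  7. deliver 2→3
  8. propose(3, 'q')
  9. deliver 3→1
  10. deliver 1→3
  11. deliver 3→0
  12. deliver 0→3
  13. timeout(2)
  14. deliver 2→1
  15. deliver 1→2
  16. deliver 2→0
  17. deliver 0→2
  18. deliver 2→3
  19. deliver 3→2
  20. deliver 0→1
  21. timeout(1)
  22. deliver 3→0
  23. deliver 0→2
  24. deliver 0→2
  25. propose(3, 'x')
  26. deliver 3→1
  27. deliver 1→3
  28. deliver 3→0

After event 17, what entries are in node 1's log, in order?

1. timeout(3):  <3:cand t1 ->
2. deliver 3→0:  <0:foll t1 ->
3. deliver 0→3:  nop
4. deliver 3→1:  <1:foll t1 ->
5. deliver 1→3:  <3:lead t1 ->
6. deliver 3→2:  <2:foll t1 ->
7. deliver 2→3:  nop
8. propose(3,'q'):  <3:lead t1 q>
9. deliver 3→1:  <1:foll t1 q>
10. deliver 1→3:  nop
11. deliver 3→0:  <0:foll t1 q>
12. deliver 0→3:  nop
13. timeout(2):  <2:cand t2 ->
14. deliver 2→1:  <1:foll t2 q>
15. deliver 1→2:  nop
16. deliver 2→0:  <0:foll t2 q>
17. deliver 0→2:  <2:lead t2 ->

q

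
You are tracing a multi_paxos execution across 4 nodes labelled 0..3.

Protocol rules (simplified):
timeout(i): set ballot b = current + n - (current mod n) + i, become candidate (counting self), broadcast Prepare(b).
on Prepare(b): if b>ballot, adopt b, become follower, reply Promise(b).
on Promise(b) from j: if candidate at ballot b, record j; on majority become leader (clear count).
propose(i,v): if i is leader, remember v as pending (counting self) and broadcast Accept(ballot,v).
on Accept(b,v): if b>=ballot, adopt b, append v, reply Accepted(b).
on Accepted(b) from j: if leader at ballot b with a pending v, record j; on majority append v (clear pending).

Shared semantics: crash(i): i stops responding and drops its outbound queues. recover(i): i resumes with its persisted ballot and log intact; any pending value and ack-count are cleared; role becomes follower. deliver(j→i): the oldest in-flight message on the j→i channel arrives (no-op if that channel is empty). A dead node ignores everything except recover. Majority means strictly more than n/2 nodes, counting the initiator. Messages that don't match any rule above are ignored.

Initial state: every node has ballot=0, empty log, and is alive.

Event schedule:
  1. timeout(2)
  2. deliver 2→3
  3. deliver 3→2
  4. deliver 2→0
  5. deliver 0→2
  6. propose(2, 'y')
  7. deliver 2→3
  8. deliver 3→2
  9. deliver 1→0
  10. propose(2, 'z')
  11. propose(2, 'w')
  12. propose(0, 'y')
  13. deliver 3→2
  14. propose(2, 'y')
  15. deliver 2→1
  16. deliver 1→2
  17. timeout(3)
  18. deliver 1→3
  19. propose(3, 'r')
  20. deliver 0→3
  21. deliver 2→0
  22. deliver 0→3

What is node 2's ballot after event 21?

6

after 1 — timeout(2): n2:cand/b6/[-]
after 2 — deliver 2→3: n3:foll/b6/[-]
after 3 — deliver 3→2: ·
after 4 — deliver 2→0: n0:foll/b6/[-]
after 5 — deliver 0→2: n2:lead/b6/[-]
after 6 — propose(2,'y'): ·
after 7 — deliver 2→3: n3:foll/b6/[y]
after 8 — deliver 3→2: ·
after 9 — deliver 1→0: ·
after 10 — propose(2,'z'): ·
after 11 — propose(2,'w'): ·
after 12 — propose(0,'y'): ·
after 13 — deliver 3→2: ·
after 14 — propose(2,'y'): ·
after 15 — deliver 2→1: n1:foll/b6/[-]
after 16 — deliver 1→2: ·
after 17 — timeout(3): n3:cand/b11/[y]
after 18 — deliver 1→3: ·
after 19 — propose(3,'r'): ·
after 20 — deliver 0→3: ·
after 21 — deliver 2→0: n0:foll/b6/[y]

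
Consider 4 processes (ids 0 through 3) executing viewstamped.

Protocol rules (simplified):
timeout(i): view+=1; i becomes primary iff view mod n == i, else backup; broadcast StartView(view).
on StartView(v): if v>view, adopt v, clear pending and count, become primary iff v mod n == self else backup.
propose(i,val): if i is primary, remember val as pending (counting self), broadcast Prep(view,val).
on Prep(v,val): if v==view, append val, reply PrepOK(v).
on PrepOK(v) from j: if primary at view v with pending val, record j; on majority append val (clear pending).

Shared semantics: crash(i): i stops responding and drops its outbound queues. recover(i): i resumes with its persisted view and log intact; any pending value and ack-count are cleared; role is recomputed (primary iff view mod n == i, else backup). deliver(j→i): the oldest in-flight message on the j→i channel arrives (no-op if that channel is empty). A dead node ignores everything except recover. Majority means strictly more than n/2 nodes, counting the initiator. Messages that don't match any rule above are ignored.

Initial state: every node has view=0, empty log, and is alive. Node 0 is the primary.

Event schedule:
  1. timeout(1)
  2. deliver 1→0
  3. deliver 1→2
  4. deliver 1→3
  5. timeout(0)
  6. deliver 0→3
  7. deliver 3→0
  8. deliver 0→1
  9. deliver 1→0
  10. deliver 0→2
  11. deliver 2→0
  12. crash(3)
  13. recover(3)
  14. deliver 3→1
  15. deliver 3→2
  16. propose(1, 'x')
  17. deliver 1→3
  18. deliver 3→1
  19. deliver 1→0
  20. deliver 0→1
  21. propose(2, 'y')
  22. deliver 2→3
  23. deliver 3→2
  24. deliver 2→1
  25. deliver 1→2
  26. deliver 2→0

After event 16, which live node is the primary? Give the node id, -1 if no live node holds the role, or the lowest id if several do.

e1 timeout(1): 1[prim,v=1,-]
e2 deliver 1→0: 0[back,v=1,-]
e3 deliver 1→2: 2[back,v=1,-]
e4 deliver 1→3: 3[back,v=1,-]
e5 timeout(0): 0[back,v=2,-]
e6 deliver 0→3: 3[back,v=2,-]
e7 deliver 3→0: ·
e8 deliver 0→1: 1[back,v=2,-]
e9 deliver 1→0: ·
e10 deliver 0→2: 2[prim,v=2,-]
e11 deliver 2→0: ·
e12 crash(3): 3[✗back,v=2,-]
e13 recover(3): 3[back,v=2,-]
e14 deliver 3→1: ·
e15 deliver 3→2: ·
e16 propose(1,'x'): ·

2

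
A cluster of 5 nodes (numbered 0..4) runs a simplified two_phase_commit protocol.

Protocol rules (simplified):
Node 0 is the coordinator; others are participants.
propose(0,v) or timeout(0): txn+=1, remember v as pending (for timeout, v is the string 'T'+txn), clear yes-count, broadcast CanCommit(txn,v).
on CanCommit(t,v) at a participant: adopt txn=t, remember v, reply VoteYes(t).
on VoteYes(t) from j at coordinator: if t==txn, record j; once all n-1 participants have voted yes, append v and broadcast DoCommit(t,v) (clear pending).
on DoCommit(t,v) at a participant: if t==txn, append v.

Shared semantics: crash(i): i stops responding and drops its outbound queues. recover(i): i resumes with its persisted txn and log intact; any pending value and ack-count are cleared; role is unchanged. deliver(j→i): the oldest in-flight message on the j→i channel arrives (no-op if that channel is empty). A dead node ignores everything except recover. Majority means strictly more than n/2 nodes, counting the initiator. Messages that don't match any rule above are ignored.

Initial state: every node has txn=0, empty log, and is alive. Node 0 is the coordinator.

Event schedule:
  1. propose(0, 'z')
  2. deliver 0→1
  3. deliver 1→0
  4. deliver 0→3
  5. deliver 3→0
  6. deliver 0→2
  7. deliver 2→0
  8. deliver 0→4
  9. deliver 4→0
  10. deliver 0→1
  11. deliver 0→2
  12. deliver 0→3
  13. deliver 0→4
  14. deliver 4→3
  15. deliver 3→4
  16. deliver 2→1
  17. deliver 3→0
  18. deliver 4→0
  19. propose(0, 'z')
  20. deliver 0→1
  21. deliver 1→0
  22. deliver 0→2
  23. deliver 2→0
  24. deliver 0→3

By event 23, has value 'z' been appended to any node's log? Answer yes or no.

yes

after 1 — propose(0,'z'): n0:coor/t1/[-]
after 2 — deliver 0→1: n1:part/t1/[-]
after 3 — deliver 1→0: ·
after 4 — deliver 0→3: n3:part/t1/[-]
after 5 — deliver 3→0: ·
after 6 — deliver 0→2: n2:part/t1/[-]
after 7 — deliver 2→0: ·
after 8 — deliver 0→4: n4:part/t1/[-]
after 9 — deliver 4→0: n0:coor/t1/[z]
after 10 — deliver 0→1: n1:part/t1/[z]
after 11 — deliver 0→2: n2:part/t1/[z]
after 12 — deliver 0→3: n3:part/t1/[z]
after 13 — deliver 0→4: n4:part/t1/[z]
after 14 — deliver 4→3: ·
after 15 — deliver 3→4: ·
after 16 — deliver 2→1: ·
after 17 — deliver 3→0: ·
after 18 — deliver 4→0: ·
after 19 — propose(0,'z'): n0:coor/t2/[z]
after 20 — deliver 0→1: n1:part/t2/[z]
after 21 — deliver 1→0: ·
after 22 — deliver 0→2: n2:part/t2/[z]
after 23 — deliver 2→0: ·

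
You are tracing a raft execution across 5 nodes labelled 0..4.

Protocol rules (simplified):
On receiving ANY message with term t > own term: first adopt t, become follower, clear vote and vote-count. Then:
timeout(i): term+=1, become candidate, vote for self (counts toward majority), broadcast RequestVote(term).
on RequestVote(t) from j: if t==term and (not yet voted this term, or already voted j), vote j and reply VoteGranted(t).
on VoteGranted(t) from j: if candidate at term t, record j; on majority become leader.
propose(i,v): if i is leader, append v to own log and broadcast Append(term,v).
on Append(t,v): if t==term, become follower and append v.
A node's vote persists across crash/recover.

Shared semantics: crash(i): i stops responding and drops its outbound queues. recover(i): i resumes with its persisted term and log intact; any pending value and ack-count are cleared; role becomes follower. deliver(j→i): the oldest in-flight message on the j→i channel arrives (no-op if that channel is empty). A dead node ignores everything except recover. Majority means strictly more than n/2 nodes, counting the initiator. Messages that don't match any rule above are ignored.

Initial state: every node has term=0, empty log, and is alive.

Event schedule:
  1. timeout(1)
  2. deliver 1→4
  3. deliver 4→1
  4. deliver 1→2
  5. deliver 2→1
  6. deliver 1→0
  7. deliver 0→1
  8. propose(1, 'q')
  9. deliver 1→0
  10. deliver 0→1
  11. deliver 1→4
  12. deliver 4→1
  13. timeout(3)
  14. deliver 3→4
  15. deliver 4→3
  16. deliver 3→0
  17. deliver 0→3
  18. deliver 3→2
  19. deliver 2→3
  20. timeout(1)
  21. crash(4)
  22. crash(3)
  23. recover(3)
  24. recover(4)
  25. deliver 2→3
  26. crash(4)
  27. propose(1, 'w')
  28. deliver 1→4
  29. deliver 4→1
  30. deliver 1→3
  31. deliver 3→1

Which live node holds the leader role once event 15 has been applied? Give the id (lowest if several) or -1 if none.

1

e1 timeout(1): 1[cand,t=1,-]
e2 deliver 1→4: 4[foll,t=1,-]
e3 deliver 4→1: ·
e4 deliver 1→2: 2[foll,t=1,-]
e5 deliver 2→1: 1[lead,t=1,-]
e6 deliver 1→0: 0[foll,t=1,-]
e7 deliver 0→1: ·
e8 propose(1,'q'): 1[lead,t=1,q]
e9 deliver 1→0: 0[foll,t=1,q]
e10 deliver 0→1: ·
e11 deliver 1→4: 4[foll,t=1,q]
e12 deliver 4→1: ·
e13 timeout(3): 3[cand,t=1,-]
e14 deliver 3→4: ·
e15 deliver 4→3: ·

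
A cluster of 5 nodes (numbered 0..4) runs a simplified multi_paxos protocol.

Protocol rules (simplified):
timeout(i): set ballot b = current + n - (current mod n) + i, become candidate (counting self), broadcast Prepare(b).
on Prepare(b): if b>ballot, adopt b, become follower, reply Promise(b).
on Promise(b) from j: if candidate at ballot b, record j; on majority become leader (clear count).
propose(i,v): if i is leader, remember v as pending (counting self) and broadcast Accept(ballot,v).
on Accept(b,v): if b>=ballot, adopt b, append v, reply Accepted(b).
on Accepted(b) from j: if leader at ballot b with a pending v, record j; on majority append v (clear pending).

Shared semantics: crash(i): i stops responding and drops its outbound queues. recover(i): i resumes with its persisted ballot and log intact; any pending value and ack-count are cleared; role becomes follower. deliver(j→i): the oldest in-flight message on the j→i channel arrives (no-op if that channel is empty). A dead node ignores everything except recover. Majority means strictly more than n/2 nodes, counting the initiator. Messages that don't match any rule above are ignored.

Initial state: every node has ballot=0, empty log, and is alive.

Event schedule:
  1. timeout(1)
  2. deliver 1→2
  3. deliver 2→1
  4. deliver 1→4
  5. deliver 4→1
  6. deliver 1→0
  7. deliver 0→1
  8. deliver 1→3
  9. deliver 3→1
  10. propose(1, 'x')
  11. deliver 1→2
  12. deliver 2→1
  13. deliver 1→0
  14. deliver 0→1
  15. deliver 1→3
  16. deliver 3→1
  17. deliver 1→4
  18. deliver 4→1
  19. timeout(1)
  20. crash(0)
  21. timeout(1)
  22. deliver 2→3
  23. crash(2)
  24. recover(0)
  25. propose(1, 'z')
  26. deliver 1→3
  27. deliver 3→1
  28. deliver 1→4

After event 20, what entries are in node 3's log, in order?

x

1. timeout(1):  <1:cand b6 ->
2. deliver 1→2:  <2:foll b6 ->
3. deliver 2→1:  nop
4. deliver 1→4:  <4:foll b6 ->
5. deliver 4→1:  <1:lead b6 ->
6. deliver 1→0:  <0:foll b6 ->
7. deliver 0→1:  nop
8. deliver 1→3:  <3:foll b6 ->
9. deliver 3→1:  nop
10. propose(1,'x'):  nop
11. deliver 1→2:  <2:foll b6 x>
12. deliver 2→1:  nop
13. deliver 1→0:  <0:foll b6 x>
14. deliver 0→1:  <1:lead b6 x>
15. deliver 1→3:  <3:foll b6 x>
16. deliver 3→1:  nop
17. deliver 1→4:  <4:foll b6 x>
18. deliver 4→1:  nop
19. timeout(1):  <1:cand b11 x>
20. crash(0):  <0:✗foll b6 x>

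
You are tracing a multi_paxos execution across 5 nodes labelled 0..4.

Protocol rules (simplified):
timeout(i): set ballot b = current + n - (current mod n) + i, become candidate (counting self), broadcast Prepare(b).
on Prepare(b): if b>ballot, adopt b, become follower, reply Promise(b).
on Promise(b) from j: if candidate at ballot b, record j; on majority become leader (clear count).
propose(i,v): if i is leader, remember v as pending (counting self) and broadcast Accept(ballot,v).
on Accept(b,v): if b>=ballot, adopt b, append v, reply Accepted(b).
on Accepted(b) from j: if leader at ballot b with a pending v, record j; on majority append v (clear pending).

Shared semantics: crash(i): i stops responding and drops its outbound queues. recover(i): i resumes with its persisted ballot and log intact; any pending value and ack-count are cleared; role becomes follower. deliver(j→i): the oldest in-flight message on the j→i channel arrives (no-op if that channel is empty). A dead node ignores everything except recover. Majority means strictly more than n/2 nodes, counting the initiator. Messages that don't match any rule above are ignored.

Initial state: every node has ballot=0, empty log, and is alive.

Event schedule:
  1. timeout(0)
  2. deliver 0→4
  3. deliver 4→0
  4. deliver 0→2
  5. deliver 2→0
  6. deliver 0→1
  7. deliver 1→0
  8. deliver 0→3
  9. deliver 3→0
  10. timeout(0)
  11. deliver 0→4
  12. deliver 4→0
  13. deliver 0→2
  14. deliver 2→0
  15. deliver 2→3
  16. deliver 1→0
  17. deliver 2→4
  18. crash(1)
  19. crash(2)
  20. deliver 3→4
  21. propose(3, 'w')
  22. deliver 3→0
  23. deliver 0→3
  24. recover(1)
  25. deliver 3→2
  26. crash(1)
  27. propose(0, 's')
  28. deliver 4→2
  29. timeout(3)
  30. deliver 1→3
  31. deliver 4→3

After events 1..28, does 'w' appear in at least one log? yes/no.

e1 timeout(0): 0[cand,b=5,-]
e2 deliver 0→4: 4[foll,b=5,-]
e3 deliver 4→0: ·
e4 deliver 0→2: 2[foll,b=5,-]
e5 deliver 2→0: 0[lead,b=5,-]
e6 deliver 0→1: 1[foll,b=5,-]
e7 deliver 1→0: ·
e8 deliver 0→3: 3[foll,b=5,-]
e9 deliver 3→0: ·
e10 timeout(0): 0[cand,b=10,-]
e11 deliver 0→4: 4[foll,b=10,-]
e12 deliver 4→0: ·
e13 deliver 0→2: 2[foll,b=10,-]
e14 deliver 2→0: 0[lead,b=10,-]
e15 deliver 2→3: ·
e16 deliver 1→0: ·
e17 deliver 2→4: ·
e18 crash(1): 1[✗foll,b=5,-]
e19 crash(2): 2[✗foll,b=10,-]
e20 deliver 3→4: ·
e21 propose(3,'w'): ·
e22 deliver 3→0: ·
e23 deliver 0→3: 3[foll,b=10,-]
e24 recover(1): 1[foll,b=5,-]
e25 deliver 3→2: ·
e26 crash(1): 1[✗foll,b=5,-]
e27 propose(0,'s'): ·
e28 deliver 4→2: ·

no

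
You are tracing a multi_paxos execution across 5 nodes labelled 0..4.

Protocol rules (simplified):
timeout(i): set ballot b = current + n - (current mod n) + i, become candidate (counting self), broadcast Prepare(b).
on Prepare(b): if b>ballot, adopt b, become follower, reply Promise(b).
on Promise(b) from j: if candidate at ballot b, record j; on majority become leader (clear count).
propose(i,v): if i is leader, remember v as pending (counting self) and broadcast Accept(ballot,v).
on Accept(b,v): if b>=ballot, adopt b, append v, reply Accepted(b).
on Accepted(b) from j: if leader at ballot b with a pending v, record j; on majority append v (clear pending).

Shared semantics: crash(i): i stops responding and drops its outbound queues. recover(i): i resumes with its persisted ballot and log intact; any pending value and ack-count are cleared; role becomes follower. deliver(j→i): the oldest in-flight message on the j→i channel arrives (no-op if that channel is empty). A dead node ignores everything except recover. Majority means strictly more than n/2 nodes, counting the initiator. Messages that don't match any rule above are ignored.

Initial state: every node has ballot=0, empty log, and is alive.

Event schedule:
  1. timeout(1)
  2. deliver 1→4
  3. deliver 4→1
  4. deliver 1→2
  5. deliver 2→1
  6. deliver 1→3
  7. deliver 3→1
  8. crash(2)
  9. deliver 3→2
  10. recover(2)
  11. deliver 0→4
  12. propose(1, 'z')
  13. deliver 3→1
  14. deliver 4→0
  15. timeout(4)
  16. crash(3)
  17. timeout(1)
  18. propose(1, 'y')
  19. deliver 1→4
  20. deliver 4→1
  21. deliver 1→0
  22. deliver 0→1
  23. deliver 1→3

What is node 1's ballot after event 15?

6

step 1 timeout(1): 1={cand,b=6,log=-}
step 2 deliver 1→4: 4={foll,b=6,log=-}
step 3 deliver 4→1: —
step 4 deliver 1→2: 2={foll,b=6,log=-}
step 5 deliver 2→1: 1={lead,b=6,log=-}
step 6 deliver 1→3: 3={foll,b=6,log=-}
step 7 deliver 3→1: —
step 8 crash(2): 2={✗foll,b=6,log=-}
step 9 deliver 3→2: —
step 10 recover(2): 2={foll,b=6,log=-}
step 11 deliver 0→4: —
step 12 propose(1,'z'): —
step 13 deliver 3→1: —
step 14 deliver 4→0: —
step 15 timeout(4): 4={cand,b=14,log=-}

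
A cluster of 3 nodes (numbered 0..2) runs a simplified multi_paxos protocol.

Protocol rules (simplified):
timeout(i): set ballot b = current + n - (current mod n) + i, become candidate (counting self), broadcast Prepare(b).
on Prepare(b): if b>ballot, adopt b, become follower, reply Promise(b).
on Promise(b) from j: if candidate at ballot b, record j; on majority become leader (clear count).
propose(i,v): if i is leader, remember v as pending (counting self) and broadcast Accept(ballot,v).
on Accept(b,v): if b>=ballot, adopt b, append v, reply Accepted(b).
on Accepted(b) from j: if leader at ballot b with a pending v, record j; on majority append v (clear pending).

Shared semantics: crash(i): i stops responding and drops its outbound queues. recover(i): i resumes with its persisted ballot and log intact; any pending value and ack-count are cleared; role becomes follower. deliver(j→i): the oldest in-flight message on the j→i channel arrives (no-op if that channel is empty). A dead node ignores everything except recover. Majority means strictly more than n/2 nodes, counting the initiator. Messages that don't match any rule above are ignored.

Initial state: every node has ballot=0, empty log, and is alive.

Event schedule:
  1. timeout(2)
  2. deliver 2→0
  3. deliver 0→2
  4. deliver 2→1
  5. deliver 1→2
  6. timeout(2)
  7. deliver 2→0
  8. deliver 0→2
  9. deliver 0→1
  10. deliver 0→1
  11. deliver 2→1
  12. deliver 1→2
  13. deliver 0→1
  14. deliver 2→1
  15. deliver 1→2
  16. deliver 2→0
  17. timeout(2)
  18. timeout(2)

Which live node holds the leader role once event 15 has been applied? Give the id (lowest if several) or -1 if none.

2

after 1 — timeout(2): n2:cand/b5/[-]
after 2 — deliver 2→0: n0:foll/b5/[-]
after 3 — deliver 0→2: n2:lead/b5/[-]
after 4 — deliver 2→1: n1:foll/b5/[-]
after 5 — deliver 1→2: ·
after 6 — timeout(2): n2:cand/b8/[-]
after 7 — deliver 2→0: n0:foll/b8/[-]
after 8 — deliver 0→2: n2:lead/b8/[-]
after 9 — deliver 0→1: ·
after 10 — deliver 0→1: ·
after 11 — deliver 2→1: n1:foll/b8/[-]
after 12 — deliver 1→2: ·
after 13 — deliver 0→1: ·
after 14 — deliver 2→1: ·
after 15 — deliver 1→2: ·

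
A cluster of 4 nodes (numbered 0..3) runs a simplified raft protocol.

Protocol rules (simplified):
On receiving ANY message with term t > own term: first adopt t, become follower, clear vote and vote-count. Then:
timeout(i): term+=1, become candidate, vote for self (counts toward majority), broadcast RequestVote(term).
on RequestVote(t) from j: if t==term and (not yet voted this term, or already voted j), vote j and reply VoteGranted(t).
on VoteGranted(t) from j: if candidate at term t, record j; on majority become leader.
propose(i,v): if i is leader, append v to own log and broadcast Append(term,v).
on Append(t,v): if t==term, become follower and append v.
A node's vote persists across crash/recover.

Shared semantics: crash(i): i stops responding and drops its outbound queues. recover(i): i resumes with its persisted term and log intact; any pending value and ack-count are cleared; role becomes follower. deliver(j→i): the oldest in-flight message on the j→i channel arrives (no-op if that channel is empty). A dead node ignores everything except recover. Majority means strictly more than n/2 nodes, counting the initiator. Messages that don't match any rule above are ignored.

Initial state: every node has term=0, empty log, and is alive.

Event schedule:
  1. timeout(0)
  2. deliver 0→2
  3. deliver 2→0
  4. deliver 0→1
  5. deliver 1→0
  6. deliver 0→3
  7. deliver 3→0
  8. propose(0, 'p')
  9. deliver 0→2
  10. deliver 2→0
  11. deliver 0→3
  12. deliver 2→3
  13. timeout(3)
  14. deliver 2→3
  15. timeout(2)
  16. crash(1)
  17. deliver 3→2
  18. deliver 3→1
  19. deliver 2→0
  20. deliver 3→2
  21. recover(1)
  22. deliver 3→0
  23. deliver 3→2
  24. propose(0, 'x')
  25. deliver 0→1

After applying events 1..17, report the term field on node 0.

[1] timeout(0) → N0(cand t1 [-])
[2] deliver 0→2 → N2(foll t1 [-])
[3] deliver 2→0 → ∅
[4] deliver 0→1 → N1(foll t1 [-])
[5] deliver 1→0 → N0(lead t1 [-])
[6] deliver 0→3 → N3(foll t1 [-])
[7] deliver 3→0 → ∅
[8] propose(0,'p') → N0(lead t1 [p])
[9] deliver 0→2 → N2(foll t1 [p])
[10] deliver 2→0 → ∅
[11] deliver 0→3 → N3(foll t1 [p])
[12] deliver 2→3 → ∅
[13] timeout(3) → N3(cand t2 [p])
[14] deliver 2→3 → ∅
[15] timeout(2) → N2(cand t2 [p])
[16] crash(1) → N1(✗foll t1 [-])
[17] deliver 3→2 → ∅

1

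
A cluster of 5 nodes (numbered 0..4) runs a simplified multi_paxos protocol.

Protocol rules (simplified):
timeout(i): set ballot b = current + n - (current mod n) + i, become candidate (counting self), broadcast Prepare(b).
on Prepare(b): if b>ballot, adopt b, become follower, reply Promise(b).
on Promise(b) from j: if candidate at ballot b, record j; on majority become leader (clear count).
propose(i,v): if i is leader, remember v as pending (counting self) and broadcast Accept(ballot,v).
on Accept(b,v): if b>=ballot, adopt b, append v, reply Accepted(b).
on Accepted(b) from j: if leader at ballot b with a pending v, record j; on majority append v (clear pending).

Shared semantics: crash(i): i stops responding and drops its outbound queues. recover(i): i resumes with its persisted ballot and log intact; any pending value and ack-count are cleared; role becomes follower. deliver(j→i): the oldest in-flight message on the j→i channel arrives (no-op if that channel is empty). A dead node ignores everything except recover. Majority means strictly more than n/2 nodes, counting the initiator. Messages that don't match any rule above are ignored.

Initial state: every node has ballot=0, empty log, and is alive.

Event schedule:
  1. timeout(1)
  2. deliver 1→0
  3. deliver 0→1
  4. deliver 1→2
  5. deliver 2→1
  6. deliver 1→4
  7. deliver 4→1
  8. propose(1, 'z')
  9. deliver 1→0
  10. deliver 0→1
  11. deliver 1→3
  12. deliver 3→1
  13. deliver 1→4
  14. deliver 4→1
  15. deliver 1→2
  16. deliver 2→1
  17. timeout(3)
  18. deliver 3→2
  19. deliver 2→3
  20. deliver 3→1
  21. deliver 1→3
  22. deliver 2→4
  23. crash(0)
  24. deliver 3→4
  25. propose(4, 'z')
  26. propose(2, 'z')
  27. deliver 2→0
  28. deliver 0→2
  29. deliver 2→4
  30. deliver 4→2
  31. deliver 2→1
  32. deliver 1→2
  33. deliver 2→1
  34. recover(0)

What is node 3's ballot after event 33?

13

e1 timeout(1): 1[cand,b=6,-]
e2 deliver 1→0: 0[foll,b=6,-]
e3 deliver 0→1: ·
e4 deliver 1→2: 2[foll,b=6,-]
e5 deliver 2→1: 1[lead,b=6,-]
e6 deliver 1→4: 4[foll,b=6,-]
e7 deliver 4→1: ·
e8 propose(1,'z'): ·
e9 deliver 1→0: 0[foll,b=6,z]
e10 deliver 0→1: ·
e11 deliver 1→3: 3[foll,b=6,-]
e12 deliver 3→1: ·
e13 deliver 1→4: 4[foll,b=6,z]
e14 deliver 4→1: 1[lead,b=6,z]
e15 deliver 1→2: 2[foll,b=6,z]
e16 deliver 2→1: ·
e17 timeout(3): 3[cand,b=13,-]
e18 deliver 3→2: 2[foll,b=13,z]
e19 deliver 2→3: ·
e20 deliver 3→1: 1[foll,b=13,z]
e21 deliver 1→3: ·
e22 deliver 2→4: ·
e23 crash(0): 0[✗foll,b=6,z]
e24 deliver 3→4: 4[foll,b=13,z]
e25 propose(4,'z'): ·
e26 propose(2,'z'): ·
e27 deliver 2→0: ·
e28 deliver 0→2: ·
e29 deliver 2→4: ·
e30 deliver 4→2: ·
e31 deliver 2→1: ·
e32 deliver 1→2: ·
e33 deliver 2→1: ·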